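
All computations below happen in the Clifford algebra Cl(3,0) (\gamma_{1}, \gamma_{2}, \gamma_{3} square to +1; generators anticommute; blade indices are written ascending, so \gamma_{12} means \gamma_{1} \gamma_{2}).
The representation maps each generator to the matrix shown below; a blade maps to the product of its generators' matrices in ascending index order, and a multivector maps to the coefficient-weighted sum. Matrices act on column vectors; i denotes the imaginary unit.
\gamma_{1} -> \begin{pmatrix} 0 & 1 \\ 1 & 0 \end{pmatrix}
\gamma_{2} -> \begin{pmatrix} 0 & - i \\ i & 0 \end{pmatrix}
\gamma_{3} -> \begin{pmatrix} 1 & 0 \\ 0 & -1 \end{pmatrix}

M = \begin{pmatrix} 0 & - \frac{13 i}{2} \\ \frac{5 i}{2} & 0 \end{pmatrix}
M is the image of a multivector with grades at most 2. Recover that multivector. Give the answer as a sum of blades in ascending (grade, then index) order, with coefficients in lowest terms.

Method: 1, rho(\gamma_{1}), rho(\gamma_{2}), rho(\gamma_{3}) form a trace-orthogonal basis of the 2x2 complex matrices (tr(X Y) = 2 if X = Y, else 0), so M = m0*1 + m1*rho(\gamma_{1}) + m2*rho(\gamma_{2}) + m3*rho(\gamma_{3}) with m0 = tr(M)/2 = 0, m1 = tr(M rho(\gamma_{1}))/2 = - 2 i, m2 = tr(M rho(\gamma_{2}))/2 = \frac{9}{2}, m3 = tr(M rho(\gamma_{3}))/2 = 0.
Multiplying table entries, the bivector images are rho(\gamma_{12}) = i*rho(\gamma_{3}), rho(\gamma_{13}) = -i*rho(\gamma_{2}), rho(\gamma_{23}) = i*rho(\gamma_{1}); with real blade coefficients the real parts of m0..m3 are the coefficients of 1, \gamma_{1}, \gamma_{2}, \gamma_{3} and the imaginary parts give the bivectors (\gamma_{23}: Im m1, \gamma_{13}: -Im m2, \gamma_{12}: Im m3).
Answer: \frac{9}{2} \gamma_{2} - 2 \gamma_{23}


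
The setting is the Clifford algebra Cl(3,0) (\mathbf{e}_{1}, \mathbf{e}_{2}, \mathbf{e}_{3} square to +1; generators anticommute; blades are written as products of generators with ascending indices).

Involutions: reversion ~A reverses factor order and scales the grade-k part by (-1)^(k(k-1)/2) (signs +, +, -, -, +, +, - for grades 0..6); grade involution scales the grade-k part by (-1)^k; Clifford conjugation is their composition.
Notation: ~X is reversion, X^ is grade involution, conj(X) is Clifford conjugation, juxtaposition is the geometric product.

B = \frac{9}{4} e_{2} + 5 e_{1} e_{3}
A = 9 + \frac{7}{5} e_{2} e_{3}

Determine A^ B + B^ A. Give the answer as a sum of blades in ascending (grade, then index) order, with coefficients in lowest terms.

first term: \frac{81}{4} e_{2} - \frac{63}{20} e_{3} + 7 e_{1} e_{2} + 45 e_{1} e_{3}
second term: -\frac{81}{4} e_{2} - \frac{63}{20} e_{3} - 7 e_{1} e_{2} + 45 e_{1} e_{3}
Answer: -\frac{63}{10} e_{3} + 90 e_{1} e_{3}


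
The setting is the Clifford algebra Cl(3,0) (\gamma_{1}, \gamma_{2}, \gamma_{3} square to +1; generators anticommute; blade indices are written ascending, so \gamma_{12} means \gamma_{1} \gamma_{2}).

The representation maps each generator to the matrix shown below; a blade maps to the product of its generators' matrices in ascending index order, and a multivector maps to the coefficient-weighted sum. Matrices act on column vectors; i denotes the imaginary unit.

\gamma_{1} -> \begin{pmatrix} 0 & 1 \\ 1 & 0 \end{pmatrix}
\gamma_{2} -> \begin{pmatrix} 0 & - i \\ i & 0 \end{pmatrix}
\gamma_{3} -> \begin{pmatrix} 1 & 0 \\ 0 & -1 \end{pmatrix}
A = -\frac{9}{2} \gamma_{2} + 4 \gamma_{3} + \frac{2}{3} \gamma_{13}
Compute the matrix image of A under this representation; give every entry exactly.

Bivector images (products of the table entries): rho(\gamma_{13}) = rho(\gamma_{1})rho(\gamma_{3}) = \begin{pmatrix} 0 & -1 \\ 1 & 0 \end{pmatrix}.
M = (-\frac{9}{2})*rho(\gamma_{2}) + (4)*rho(\gamma_{3}) + (\frac{2}{3})*rho(\gamma_{13}), summed entrywise:
Answer: \begin{pmatrix} 4 & - \frac{2}{3} + \frac{9 i}{2} \\ \frac{2}{3} - \frac{9 i}{2} & -4 \end{pmatrix}


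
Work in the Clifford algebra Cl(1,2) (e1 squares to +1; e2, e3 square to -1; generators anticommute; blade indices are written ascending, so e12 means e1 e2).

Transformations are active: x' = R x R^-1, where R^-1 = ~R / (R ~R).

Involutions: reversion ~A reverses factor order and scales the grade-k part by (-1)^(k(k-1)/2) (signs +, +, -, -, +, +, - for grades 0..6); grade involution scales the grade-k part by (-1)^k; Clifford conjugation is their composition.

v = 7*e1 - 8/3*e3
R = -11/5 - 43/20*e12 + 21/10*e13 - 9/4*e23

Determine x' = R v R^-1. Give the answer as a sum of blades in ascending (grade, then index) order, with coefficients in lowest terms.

~R = -11/5 + 43/20*e12 - 21/10*e13 + 9/4*e23, and R ~R = 87/100, so R^-1 = ~R / (87/100).
R v = -49/5*e1 + 181/20*e2 - 53/6*e3 - 601/60*e123
Answer: 16421/174*e1 - 8189/87*e2 - 13/6*e3


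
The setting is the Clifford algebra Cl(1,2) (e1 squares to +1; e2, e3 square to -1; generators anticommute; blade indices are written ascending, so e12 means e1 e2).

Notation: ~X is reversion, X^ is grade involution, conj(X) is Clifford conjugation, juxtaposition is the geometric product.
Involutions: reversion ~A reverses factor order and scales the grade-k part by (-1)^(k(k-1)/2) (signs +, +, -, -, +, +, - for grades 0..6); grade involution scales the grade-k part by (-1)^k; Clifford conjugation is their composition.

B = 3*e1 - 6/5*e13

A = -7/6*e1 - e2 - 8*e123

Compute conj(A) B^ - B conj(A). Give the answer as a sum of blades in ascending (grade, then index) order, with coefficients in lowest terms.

first term: -7/2 - 48/5*e2 - 7/5*e3 + 3*e12 + 24*e23 + 6/5*e123
second term: 7/2 - 48/5*e2 + 7/5*e3 + 3*e12 - 24*e23 + 6/5*e123
Answer: -7 - 14/5*e3 + 48*e23


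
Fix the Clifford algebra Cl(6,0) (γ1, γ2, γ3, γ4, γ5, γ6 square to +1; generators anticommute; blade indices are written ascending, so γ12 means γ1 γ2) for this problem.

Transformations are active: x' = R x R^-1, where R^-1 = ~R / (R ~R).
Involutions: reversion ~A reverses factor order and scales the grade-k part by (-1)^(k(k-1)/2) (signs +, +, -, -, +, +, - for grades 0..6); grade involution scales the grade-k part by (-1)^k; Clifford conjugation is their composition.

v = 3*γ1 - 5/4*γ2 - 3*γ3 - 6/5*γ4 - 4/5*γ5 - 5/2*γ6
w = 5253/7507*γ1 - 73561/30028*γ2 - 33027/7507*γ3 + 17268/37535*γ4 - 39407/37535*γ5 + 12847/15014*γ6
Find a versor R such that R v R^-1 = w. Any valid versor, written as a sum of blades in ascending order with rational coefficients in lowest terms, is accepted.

R = v + w = 27774/7507*γ1 - 27774/7507*γ2 - 55548/7507*γ3 - 27774/37535*γ4 - 13887/7507*γ5 - 12344/7507*γ6 works: the equal norms (11157/400) guarantee its sandwich swaps v into w.
Answer: 27774/7507*γ1 - 27774/7507*γ2 - 55548/7507*γ3 - 27774/37535*γ4 - 13887/7507*γ5 - 12344/7507*γ6


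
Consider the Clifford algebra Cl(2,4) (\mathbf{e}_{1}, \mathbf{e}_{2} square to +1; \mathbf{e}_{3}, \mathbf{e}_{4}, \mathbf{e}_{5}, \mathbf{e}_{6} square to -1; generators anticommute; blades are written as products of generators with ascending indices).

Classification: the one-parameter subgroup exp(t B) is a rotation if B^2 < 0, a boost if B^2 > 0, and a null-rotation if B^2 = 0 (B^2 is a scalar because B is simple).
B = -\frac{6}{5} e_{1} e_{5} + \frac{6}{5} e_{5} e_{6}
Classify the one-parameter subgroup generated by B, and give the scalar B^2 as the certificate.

B^2 term by term: the squares give (-\frac{6}{5})^2*(e_{1} e_{5})^2 + (\frac{6}{5})^2*(e_{5} e_{6})^2 = \frac{36}{25}*(+1) + \frac{36}{25}*(-1) = 0 (each basis 2-blade squares to minus the product of its generators' squares); cross terms between blades sharing an index anticommute and cancel. So B^2 = 0.
Answer: null-rotation, certificate B^2 = 0. Why this suffices: the scalar 0 survives any versor conjugation, so its sign alone determines the class however B is presented.


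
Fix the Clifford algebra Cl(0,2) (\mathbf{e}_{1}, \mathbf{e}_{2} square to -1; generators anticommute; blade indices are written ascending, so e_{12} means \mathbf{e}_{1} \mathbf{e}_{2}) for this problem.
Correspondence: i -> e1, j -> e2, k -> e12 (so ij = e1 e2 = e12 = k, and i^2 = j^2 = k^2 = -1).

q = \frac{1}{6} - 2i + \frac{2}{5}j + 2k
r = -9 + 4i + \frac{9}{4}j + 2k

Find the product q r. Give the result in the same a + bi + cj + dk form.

In blades: q = \frac{1}{6} - 2 e_{1} + \frac{2}{5} e_{2} + 2 e_{12}, r = -9 + 4 e_{1} + \frac{9}{4} e_{2} + 2 e_{12}.
Distribute q over r term by term (generator squares from the signature, products reordered to ascending indices): (\frac{1}{6})*r = -\frac{3}{2} + \frac{2}{3} e_{1} + \frac{3}{8} e_{2} + \frac{1}{3} e_{12}; (-2 e_{1})*r = 8 + 18 e_{1} + 4 e_{2} - \frac{9}{2} e_{12}; (\frac{2}{5} e_{2})*r = -\frac{9}{10} + \frac{4}{5} e_{1} - \frac{18}{5} e_{2} - \frac{8}{5} e_{12}; (2 e_{12})*r = -4 - \frac{9}{2} e_{1} + 8 e_{2} - 18 e_{12}.
Sum: \frac{8}{5} + \frac{449}{30} e_{1} + \frac{351}{40} e_{2} - \frac{713}{30} e_{12}; translating back through the correspondence:
Answer: \frac{8}{5} + \frac{449}{30}i + \frac{351}{40}j - \frac{713}{30}k


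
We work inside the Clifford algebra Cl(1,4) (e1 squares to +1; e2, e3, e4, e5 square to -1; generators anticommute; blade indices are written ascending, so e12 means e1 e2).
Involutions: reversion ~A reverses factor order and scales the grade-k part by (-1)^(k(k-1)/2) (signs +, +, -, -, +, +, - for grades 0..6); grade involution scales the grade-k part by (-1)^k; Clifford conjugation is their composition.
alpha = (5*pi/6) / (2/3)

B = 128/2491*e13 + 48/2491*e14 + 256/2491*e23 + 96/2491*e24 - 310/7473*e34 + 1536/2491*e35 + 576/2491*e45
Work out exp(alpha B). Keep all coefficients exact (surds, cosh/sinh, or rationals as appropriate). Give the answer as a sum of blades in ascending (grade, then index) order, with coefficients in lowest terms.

B^2 term by term: the squares give (128/2491)^2*(e13)^2 + (48/2491)^2*(e14)^2 + (256/2491)^2*(e23)^2 + (96/2491)^2*(e24)^2 + (-310/7473)^2*(e34)^2 + (1536/2491)^2*(e35)^2 + (576/2491)^2*(e45)^2 = 16384/6205081*(+1) + 2304/6205081*(+1) + 65536/6205081*(-1) + 9216/6205081*(-1) + 96100/55845729*(-1) + 2359296/6205081*(-1) + 331776/6205081*(-1) = -4/9 (each basis 2-blade squares to minus the product of its generators' squares); cross terms between blades sharing an index anticommute and cancel; the commuting (index-disjoint) pairs give grade-4 terms 2*c*c'*(blade product), which cancel blade by blade — e1234: -24576/6205081 + 24576/6205081 = 0; e1345: 147456/6205081 - 147456/6205081 = 0; e2345: 294912/6205081 - 294912/6205081 = 0 — confirming B is simple. So B^2 = -4/9.
B^2 = -4/9 — B^2 < 0, so the exponential closes trigonometrically: l = 2/3, alpha*l = 5*pi/6, so exp(alpha B) = cos(5*pi/6) + (sin(5*pi/6)/(2/3))*B = -sqrt(3)/2 + (3/4)*B.
Answer: -sqrt(3)/2 + 96/2491*e13 + 36/2491*e14 + 192/2491*e23 + 72/2491*e24 - 155/4982*e34 + 1152/2491*e35 + 432/2491*e45


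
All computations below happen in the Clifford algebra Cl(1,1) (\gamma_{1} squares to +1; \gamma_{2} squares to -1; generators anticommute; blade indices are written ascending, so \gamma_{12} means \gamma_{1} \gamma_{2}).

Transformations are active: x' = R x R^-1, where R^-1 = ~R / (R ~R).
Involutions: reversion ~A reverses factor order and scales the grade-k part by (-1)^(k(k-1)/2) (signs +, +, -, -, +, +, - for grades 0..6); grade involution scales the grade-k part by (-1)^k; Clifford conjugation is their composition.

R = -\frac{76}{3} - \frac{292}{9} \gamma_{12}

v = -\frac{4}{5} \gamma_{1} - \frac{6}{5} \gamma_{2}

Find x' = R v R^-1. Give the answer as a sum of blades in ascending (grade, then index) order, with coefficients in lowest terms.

~R = -\frac{76}{3} + \frac{292}{9} \gamma_{12}, and R ~R = -\frac{33280}{81}, so R^-1 = ~R / (-\frac{33280}{81}).
R v = -\frac{56}{3} \gamma_{1} + \frac{40}{9} \gamma_{2}
Answer: -\frac{781}{520} \gamma_{1} + \frac{909}{520} \gamma_{2}


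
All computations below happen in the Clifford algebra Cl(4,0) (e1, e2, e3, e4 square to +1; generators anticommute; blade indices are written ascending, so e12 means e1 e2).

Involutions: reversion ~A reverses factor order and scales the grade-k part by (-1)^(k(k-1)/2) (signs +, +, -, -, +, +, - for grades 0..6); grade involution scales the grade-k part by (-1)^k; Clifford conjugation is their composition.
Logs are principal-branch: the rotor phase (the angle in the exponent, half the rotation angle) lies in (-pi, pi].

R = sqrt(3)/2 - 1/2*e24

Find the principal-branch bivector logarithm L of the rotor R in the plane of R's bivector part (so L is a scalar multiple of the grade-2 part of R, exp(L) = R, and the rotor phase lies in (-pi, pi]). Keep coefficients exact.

The scalar part of R is sqrt(3)/2, so the principal-branch rotor phase is pinned; divide the bivector part by its sine to get the unit plane — L is the phase times that plane.
Concretely: cos(phase) = sqrt(3)/2 gives phase = ±pi/6, and since phase/sin(phase) is even the sign is immaterial: L = (phase/sin(phase)) * <R>_2 = (pi/3) * <R>_2.
Answer: -pi/6*e24


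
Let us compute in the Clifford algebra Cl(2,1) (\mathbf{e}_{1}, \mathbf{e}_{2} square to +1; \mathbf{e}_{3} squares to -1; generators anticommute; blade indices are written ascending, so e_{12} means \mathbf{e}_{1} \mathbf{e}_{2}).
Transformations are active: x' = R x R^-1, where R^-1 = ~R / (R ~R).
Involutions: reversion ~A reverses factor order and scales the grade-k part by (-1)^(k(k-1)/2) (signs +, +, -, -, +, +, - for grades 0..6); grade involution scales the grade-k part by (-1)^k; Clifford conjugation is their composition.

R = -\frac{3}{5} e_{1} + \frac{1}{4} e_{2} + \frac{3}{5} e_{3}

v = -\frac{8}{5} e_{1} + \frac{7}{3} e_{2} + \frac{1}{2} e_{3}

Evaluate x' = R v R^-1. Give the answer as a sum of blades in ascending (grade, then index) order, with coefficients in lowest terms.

~R = -\frac{3}{5} e_{1} + \frac{1}{4} e_{2} + \frac{3}{5} e_{3}, and R ~R = \frac{1}{16}, so R^-1 = ~R / (\frac{1}{16}).
R v = \frac{373}{300} - e_{12} + \frac{33}{50} e_{13} - \frac{51}{40} e_{23}
Answer: -\frac{2784}{125} e_{1} + \frac{571}{75} e_{2} + \frac{5843}{250} e_{3}


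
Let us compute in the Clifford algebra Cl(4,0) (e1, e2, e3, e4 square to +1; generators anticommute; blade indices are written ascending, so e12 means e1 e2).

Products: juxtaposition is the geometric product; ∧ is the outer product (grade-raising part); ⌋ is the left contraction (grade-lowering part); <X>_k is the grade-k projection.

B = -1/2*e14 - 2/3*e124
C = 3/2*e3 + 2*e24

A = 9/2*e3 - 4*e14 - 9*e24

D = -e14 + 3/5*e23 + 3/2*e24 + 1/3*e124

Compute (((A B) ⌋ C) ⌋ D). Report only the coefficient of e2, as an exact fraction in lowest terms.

step 1: -2 - 6*e1 + 8/3*e2 + 9/2*e12 + 9/4*e134 - 3*e1234
step 2: -3*e3 + 16/3*e4 - 4*e24
step 3: 6 + 20/3*e1 - 31/5*e2 + 16/9*e12
Answer: -31/5


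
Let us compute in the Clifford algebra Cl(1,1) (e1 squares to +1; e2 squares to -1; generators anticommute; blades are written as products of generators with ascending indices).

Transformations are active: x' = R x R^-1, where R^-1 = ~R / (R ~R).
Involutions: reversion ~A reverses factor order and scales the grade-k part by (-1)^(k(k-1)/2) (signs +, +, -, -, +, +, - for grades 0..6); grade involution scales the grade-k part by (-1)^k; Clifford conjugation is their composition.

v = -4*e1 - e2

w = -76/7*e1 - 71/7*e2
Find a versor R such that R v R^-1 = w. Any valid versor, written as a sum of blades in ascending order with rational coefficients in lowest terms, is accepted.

A norm check does it: q(v) = q(w) = 15, hence R = v + w = -104/7*e1 - 78/7*e2 realises the map — parallel part kept, (v - w)/2 negated, v carried to w.
Answer: -104/7*e1 - 78/7*e2


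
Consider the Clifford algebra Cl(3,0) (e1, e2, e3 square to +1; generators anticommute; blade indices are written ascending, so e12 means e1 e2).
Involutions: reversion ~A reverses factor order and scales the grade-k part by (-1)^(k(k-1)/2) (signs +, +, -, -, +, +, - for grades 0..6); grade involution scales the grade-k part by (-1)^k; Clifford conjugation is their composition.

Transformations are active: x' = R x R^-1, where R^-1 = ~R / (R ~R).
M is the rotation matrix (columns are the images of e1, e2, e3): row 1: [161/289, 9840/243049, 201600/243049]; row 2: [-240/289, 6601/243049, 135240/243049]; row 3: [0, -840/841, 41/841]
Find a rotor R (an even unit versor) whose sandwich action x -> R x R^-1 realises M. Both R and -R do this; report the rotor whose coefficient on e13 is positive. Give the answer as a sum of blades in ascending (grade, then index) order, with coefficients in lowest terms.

Method: write R = a + b12*e12 + b13*e13 + b23*e23 with a^2 + b12^2 + b13^2 + b23^2 = 1 (so R^-1 = ~R). Expanding the columns R e_j ~R gives tr M = 4a^2 - 1 and, from the antisymmetric part, M21 - M12 = -4a*b12, M13 - M31 = 4a*b13, M32 - M23 = -4a*b23.
Here tr M = 153851/243049, so a^2 = (1 + tr M)/4 = 99225/243049 and a = ±315/493. Taking a = 315/493: M21 - M12 = -211680/243049, M13 - M31 = 201600/243049, M32 - M23 = -378000/243049, giving b12 = 168/493, b13 = 160/493, b23 = 300/493, i.e. R = 315/493 + 168/493*e12 + 160/493*e13 + 300/493*e23.
Its e13 coefficient is already positive.
Answer: 315/493 + 168/493*e12 + 160/493*e13 + 300/493*e23. Uniqueness: Spin(3) -> SO(3) maps R and -R to the same rotation of trace 153851/243049; fixing the sign of the e13 coefficient removes the ambiguity.


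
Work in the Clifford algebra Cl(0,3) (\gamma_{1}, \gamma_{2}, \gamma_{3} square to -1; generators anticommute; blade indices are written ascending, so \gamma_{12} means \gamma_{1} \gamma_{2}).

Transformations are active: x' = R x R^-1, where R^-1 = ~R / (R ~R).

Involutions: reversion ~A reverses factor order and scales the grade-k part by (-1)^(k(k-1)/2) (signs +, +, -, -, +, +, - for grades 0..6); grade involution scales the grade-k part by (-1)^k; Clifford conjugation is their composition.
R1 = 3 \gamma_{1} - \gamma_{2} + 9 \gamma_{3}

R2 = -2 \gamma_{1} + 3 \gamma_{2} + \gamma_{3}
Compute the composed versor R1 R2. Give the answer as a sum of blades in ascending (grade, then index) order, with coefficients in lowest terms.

Distribute over the terms of R1 (each basis-blade product reordered to ascending indices, repeated generators contracted through their squares):
(3 \gamma_{1}) R2 = 6 + 9 \gamma_{12} + 3 \gamma_{13}
(-\gamma_{2}) R2 = 3 - 2 \gamma_{12} - \gamma_{23}
(9 \gamma_{3}) R2 = -9 + 18 \gamma_{13} - 27 \gamma_{23}
Summing the partial products and collecting blades:
Answer: 7 \gamma_{12} + 21 \gamma_{13} - 28 \gamma_{23}


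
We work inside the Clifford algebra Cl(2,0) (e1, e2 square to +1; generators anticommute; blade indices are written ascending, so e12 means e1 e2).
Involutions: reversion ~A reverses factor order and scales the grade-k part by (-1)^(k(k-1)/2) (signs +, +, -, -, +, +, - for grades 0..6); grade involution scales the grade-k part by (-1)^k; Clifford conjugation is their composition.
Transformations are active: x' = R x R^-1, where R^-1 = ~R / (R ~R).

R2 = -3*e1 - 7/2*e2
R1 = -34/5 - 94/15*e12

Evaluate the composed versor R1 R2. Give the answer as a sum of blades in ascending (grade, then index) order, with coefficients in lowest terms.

Distribute over the terms of R1 (each basis-blade product reordered to ascending indices, repeated generators contracted through their squares):
(-34/5) R2 = 102/5*e1 + 119/5*e2
(-94/15*e12) R2 = 329/15*e1 - 94/5*e2
Summing the partial products and collecting blades:
Answer: 127/3*e1 + 5*e2


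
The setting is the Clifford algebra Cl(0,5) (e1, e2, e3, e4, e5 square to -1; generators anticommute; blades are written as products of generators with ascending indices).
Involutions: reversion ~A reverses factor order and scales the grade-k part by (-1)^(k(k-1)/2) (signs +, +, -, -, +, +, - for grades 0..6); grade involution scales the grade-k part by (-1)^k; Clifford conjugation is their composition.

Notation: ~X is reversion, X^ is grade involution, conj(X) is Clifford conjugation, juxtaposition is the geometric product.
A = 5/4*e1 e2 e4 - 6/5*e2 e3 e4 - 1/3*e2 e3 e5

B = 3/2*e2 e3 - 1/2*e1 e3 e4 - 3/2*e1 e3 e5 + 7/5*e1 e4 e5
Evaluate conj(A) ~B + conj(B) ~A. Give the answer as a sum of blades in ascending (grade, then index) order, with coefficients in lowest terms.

first term: -9/5*e4 - 1/2*e5 - 11/10*e1 e2 - 5/8*e2 e3 - 7/4*e2 e5 + 15/8*e1 e3 e4 - 7/15*e1 e2 e3 e4 + 42/25*e1 e2 e3 e5 + 49/30*e1 e2 e4 e5 + 15/8*e2 e3 e4 e5
second term: 9/5*e4 + 1/2*e5 + 11/10*e1 e2 + 5/8*e2 e3 + 7/4*e2 e5 + 15/8*e1 e3 e4 - 7/15*e1 e2 e3 e4 + 42/25*e1 e2 e3 e5 + 49/30*e1 e2 e4 e5 + 15/8*e2 e3 e4 e5
Answer: 15/4*e1 e3 e4 - 14/15*e1 e2 e3 e4 + 84/25*e1 e2 e3 e5 + 49/15*e1 e2 e4 e5 + 15/4*e2 e3 e4 e5


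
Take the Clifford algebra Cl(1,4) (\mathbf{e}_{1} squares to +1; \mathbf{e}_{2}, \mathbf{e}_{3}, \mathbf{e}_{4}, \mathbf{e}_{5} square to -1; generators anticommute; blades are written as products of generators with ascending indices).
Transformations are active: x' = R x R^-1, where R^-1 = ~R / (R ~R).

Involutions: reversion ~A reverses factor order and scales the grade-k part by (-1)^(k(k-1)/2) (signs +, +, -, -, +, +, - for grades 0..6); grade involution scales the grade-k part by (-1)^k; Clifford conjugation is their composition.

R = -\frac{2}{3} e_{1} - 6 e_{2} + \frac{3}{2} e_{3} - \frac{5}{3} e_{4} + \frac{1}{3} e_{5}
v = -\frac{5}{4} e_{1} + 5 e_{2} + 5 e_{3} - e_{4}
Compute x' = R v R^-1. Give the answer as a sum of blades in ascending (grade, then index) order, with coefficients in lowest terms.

~R = -\frac{2}{3} e_{1} - 6 e_{2} + \frac{3}{2} e_{3} - \frac{5}{3} e_{4} + \frac{1}{3} e_{5}, and R ~R = -\frac{1465}{36}, so R^-1 = ~R / (-\frac{1465}{36}).
R v = \frac{65}{3} - \frac{65}{6} e_{1} e_{2} - \frac{35}{24} e_{1} e_{3} - \frac{17}{12} e_{1} e_{4} + \frac{5}{12} e_{1} e_{5} - \frac{75}{2} e_{2} e_{3} + \frac{43}{3} e_{2} e_{4} - \frac{5}{3} e_{2} e_{5} + \frac{41}{6} e_{3} e_{4} - \frac{5}{3} e_{3} e_{5} + \frac{1}{3} e_{4} e_{5}
Answer: \frac{2297}{1172} e_{1} + \frac{407}{293} e_{2} - \frac{1933}{293} e_{3} + \frac{813}{293} e_{4} - \frac{104}{293} e_{5}


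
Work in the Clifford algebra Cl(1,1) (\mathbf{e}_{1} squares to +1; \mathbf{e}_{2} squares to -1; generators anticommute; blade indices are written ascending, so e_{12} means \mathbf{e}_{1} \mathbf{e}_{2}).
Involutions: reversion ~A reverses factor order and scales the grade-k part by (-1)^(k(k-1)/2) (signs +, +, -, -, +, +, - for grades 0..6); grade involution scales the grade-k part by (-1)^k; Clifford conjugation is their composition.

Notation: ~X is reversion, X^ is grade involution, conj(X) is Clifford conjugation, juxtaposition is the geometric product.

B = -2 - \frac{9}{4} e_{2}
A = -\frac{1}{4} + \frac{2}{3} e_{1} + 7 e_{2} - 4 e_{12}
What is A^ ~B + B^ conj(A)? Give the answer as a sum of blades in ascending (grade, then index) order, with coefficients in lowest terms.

first term: -\frac{61}{4} - \frac{23}{3} e_{1} + \frac{233}{16} e_{2} + \frac{19}{2} e_{12}
second term: \frac{65}{4} + \frac{31}{3} e_{1} + \frac{215}{16} e_{2} - \frac{13}{2} e_{12}
Answer: 1 + \frac{8}{3} e_{1} + 28 e_{2} + 3 e_{12}


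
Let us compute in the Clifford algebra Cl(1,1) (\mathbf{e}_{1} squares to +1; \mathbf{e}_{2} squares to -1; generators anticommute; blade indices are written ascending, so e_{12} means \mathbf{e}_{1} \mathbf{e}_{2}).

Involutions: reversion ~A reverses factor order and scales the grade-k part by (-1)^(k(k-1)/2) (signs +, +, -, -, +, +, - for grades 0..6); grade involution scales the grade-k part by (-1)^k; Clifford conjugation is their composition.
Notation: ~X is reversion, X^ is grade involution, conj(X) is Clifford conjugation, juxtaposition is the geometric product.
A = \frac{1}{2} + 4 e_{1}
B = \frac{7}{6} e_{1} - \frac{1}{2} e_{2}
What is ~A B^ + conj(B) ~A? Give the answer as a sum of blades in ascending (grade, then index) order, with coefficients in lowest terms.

first term: -\frac{14}{3} - \frac{7}{12} e_{1} + \frac{1}{4} e_{2} + 2 e_{12}
second term: -\frac{14}{3} - \frac{7}{12} e_{1} + \frac{1}{4} e_{2} - 2 e_{12}
Answer: -\frac{28}{3} - \frac{7}{6} e_{1} + \frac{1}{2} e_{2}


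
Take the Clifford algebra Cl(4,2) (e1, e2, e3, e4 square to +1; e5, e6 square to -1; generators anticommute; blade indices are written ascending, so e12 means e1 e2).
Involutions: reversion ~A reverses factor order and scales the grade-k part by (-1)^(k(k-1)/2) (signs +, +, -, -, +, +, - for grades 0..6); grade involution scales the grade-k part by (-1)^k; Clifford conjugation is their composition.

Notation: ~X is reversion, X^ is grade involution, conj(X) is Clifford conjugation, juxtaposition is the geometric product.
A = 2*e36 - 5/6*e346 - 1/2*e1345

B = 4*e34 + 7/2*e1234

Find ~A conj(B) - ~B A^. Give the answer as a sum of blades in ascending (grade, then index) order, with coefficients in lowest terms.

first term: 10/3*e6 - 2*e15 + 7/4*e25 + 8*e46 - 35/12*e126 - 7*e1246
second term: 10/3*e6 - 2*e15 - 7/4*e25 + 8*e46 - 35/12*e126 - 7*e1246
Answer: 7/2*e25


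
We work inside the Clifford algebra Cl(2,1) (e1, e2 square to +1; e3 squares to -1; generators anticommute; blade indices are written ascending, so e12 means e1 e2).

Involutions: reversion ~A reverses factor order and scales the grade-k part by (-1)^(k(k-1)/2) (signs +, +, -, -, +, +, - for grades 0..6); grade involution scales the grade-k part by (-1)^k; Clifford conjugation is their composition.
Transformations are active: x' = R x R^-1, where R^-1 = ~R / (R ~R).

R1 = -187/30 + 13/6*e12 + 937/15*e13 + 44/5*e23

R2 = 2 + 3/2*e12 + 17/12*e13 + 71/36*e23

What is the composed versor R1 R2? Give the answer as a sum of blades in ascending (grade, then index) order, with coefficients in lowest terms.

Distribute over the terms of R1 (each basis-blade product reordered to ascending indices, repeated generators contracted through their squares):
(-187/30) R2 = -187/15 - 187/20*e12 - 3179/360*e13 - 13277/1080*e23
(13/6*e12) R2 = -13/4 + 13/3*e12 + 923/216*e13 - 221/72*e23
(937/15*e13) R2 = 15929/180 + 66527/540*e12 + 1874/15*e13 + 937/10*e23
(44/5*e23) R2 = 781/45 - 187/15*e12 - 66/5*e13 + 88/5*e23
Summing the partial products and collecting blades:
Answer: 1352/15 + 28543/270*e12 + 11575/108*e13 + 25903/270*e23


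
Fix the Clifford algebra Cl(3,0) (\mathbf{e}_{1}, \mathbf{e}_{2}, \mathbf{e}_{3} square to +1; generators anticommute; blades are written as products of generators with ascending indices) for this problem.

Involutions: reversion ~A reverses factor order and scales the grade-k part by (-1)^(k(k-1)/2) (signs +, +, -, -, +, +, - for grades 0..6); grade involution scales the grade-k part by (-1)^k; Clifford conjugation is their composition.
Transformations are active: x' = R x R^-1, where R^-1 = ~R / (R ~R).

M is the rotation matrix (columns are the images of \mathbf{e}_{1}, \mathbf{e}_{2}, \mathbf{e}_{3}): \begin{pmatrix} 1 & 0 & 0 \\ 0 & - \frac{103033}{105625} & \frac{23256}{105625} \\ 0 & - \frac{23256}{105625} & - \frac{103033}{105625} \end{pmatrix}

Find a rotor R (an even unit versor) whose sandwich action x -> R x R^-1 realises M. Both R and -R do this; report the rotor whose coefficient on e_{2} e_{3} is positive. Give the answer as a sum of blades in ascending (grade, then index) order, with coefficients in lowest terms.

Method: write R = a + b12*e_{1} e_{2} + b13*e_{1} e_{3} + b23*e_{2} e_{3} with a^2 + b12^2 + b13^2 + b23^2 = 1 (so R^-1 = ~R). Expanding the columns R e_j ~R gives tr M = 4a^2 - 1 and, from the antisymmetric part, M21 - M12 = -4a*b12, M13 - M31 = 4a*b13, M32 - M23 = -4a*b23.
Here tr M = -\frac{100441}{105625}, so a^2 = (1 + tr M)/4 = \frac{1296}{105625} and a = ±\frac{36}{325}. Taking a = \frac{36}{325}: M21 - M12 = 0, M13 - M31 = 0, M32 - M23 = -\frac{46512}{105625}, giving b12 = 0, b13 = 0, b23 = \frac{323}{325}, i.e. R = \frac{36}{325} + \frac{323}{325} e_{2} e_{3}.
Its e_{2} e_{3} coefficient is already positive.
Answer: \frac{36}{325} + \frac{323}{325} e_{2} e_{3}. Recall the cover is two-to-one: with M of trace -\frac{100441}{105625}, both preimages act alike, and the stated e_{2} e_{3} sign chooses the sheet.


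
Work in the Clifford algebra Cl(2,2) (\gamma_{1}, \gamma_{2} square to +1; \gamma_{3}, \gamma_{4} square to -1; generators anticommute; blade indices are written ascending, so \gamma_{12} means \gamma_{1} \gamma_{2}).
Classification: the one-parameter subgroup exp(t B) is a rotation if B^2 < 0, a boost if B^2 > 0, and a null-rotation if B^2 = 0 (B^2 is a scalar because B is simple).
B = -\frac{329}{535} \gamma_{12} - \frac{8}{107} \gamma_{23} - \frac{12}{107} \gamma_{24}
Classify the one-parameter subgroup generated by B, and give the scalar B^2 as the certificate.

B^2 term by term: the squares give (-\frac{329}{535})^2*(\gamma_{12})^2 + (-\frac{8}{107})^2*(\gamma_{23})^2 + (-\frac{12}{107})^2*(\gamma_{24})^2 = \frac{108241}{286225}*(-1) + \frac{64}{11449}*(+1) + \frac{144}{11449}*(+1) = -\frac{9}{25} (each basis 2-blade squares to minus the product of its generators' squares); cross terms between blades sharing an index anticommute and cancel. So B^2 = -\frac{9}{25}.
Answer: rotation, certificate B^2 = -\frac{9}{25}. Key observation: B^2 = -\frac{9}{25} is a conjugation invariant, so its sign decides the class regardless of the surface form of B.


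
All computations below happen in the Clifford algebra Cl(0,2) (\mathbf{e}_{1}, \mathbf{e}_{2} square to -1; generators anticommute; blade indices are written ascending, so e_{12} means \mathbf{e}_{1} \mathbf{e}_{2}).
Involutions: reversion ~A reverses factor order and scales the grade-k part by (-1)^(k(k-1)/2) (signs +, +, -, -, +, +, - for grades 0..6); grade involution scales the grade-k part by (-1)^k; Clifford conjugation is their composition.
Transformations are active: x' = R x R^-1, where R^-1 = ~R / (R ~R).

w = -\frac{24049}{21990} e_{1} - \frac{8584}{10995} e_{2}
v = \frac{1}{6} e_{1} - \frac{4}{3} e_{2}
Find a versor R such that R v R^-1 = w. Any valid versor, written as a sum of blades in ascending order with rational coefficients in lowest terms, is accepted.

Key observation: q(v) = q(w) = -\frac{65}{36} (sandwiches preserve the norm), so R = v + w = -\frac{10192}{10995} e_{1} - \frac{7748}{3665} e_{2} works whenever it is invertible — the component of v along it is kept and (v - w)/2 reverses, sending v to w.
Answer: -\frac{10192}{10995} e_{1} - \frac{7748}{3665} e_{2}


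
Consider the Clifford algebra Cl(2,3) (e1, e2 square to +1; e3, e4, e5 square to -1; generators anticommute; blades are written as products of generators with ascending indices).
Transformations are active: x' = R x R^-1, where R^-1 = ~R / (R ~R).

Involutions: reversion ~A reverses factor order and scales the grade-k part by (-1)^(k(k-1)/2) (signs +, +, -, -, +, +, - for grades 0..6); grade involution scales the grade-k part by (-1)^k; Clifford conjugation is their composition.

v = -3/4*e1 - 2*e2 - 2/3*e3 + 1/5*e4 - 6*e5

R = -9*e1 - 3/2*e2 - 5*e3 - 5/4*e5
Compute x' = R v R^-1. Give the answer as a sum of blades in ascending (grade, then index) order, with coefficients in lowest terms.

~R = -9*e1 - 3/2*e2 - 5*e3 - 5/4*e5, and R ~R = 907/16, so R^-1 = ~R / (907/16).
R v = -13/12 + 135/8*e1 e2 + 9/4*e1 e3 - 9/5*e1 e4 + 849/16*e1 e5 - 9*e2 e3 - 3/10*e2 e4 + 13/2*e2 e5 - e3 e4 + 175/6*e3 e5 + 1/4*e4 e5
Answer: 3969/3628*e1 + 1866/907*e2 + 778/907*e3 - 1/5*e4 + 16456/2721*e5


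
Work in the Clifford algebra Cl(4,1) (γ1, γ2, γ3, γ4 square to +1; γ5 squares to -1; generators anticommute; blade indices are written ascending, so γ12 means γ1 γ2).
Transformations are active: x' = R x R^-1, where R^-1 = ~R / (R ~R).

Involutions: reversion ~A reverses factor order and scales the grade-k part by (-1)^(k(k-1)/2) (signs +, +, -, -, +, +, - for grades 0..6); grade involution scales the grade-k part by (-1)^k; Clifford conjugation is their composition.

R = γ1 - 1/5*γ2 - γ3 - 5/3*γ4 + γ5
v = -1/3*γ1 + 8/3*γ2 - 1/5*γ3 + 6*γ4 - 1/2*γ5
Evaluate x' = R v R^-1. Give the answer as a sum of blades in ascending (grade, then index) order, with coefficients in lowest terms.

~R = γ1 - 1/5*γ2 - γ3 - 5/3*γ4 + γ5, and R ~R = 859/225, so R^-1 = ~R / (859/225).
R v = -61/6 + 13/5*γ12 - 8/15*γ13 + 49/9*γ14 - 1/6*γ15 + 203/75*γ23 + 146/45*γ24 - 77/30*γ25 - 19/3*γ34 + 7/10*γ35 - 31/6*γ45
Answer: -12866/2577*γ1 - 4127/2577*γ2 + 23734/4295*γ3 + 2471/859*γ4 - 8291/1718*γ5


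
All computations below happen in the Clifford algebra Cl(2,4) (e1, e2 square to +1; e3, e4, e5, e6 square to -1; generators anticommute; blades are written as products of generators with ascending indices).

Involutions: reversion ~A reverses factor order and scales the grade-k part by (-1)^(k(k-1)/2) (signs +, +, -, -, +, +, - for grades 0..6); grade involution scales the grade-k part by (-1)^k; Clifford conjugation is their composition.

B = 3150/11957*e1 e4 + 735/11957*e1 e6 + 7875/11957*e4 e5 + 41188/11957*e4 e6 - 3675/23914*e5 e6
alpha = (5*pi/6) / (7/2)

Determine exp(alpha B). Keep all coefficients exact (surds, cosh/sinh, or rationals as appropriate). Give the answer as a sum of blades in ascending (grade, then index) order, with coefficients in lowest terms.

B^2 term by term: the squares give (3150/11957)^2*(e1 e4)^2 + (735/11957)^2*(e1 e6)^2 + (7875/11957)^2*(e4 e5)^2 + (41188/11957)^2*(e4 e6)^2 + (-3675/23914)^2*(e5 e6)^2 = 9922500/142969849*(+1) + 540225/142969849*(+1) + 62015625/142969849*(-1) + 1696451344/142969849*(-1) + 13505625/571879396*(-1) = -49/4 (each basis 2-blade squares to minus the product of its generators' squares); cross terms between blades sharing an index anticommute and cancel; the commuting (index-disjoint) pairs give grade-4 terms 2*c*c'*(blade product), which cancel blade by blade — e1 e4 e5 e6: -11576250/142969849 + 11576250/142969849 = 0 — confirming B is simple. So B^2 = -49/4.
B^2 = -49/4 — the negative square puts this in the circular regime; l = 7/2, alpha*l = 5*pi/6, so exp(alpha B) = cos(5*pi/6) + (sin(5*pi/6)/(7/2))*B = -sqrt(3)/2 + (1/7)*B.
Answer: -sqrt(3)/2 + 450/11957*e1 e4 + 105/11957*e1 e6 + 1125/11957*e4 e5 + 5884/11957*e4 e6 - 525/23914*e5 e6


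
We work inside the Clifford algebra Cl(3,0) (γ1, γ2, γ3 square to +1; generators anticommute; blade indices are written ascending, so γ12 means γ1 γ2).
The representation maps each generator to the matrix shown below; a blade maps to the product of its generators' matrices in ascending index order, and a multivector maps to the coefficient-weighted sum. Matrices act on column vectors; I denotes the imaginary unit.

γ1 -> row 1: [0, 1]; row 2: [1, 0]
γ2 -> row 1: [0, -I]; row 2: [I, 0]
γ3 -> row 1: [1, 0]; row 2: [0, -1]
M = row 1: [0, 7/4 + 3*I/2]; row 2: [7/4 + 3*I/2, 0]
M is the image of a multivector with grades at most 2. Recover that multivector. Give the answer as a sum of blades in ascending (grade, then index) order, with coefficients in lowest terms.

Method: 1, rho(γ1), rho(γ2), rho(γ3) form a trace-orthogonal basis of the 2x2 complex matrices (tr(X Y) = 2 if X = Y, else 0), so M = m0*1 + m1*rho(γ1) + m2*rho(γ2) + m3*rho(γ3) with m0 = tr(M)/2 = 0, m1 = tr(M rho(γ1))/2 = 7/4 + 3*I/2, m2 = tr(M rho(γ2))/2 = 0, m3 = tr(M rho(γ3))/2 = 0.
Multiplying table entries, the bivector images are rho(γ12) = I*rho(γ3), rho(γ13) = -I*rho(γ2), rho(γ23) = I*rho(γ1); with real blade coefficients the real parts of m0..m3 are the coefficients of 1, γ1, γ2, γ3 and the imaginary parts give the bivectors (γ23: Im m1, γ13: -Im m2, γ12: Im m3).
Answer: 7/4*γ1 + 3/2*γ23


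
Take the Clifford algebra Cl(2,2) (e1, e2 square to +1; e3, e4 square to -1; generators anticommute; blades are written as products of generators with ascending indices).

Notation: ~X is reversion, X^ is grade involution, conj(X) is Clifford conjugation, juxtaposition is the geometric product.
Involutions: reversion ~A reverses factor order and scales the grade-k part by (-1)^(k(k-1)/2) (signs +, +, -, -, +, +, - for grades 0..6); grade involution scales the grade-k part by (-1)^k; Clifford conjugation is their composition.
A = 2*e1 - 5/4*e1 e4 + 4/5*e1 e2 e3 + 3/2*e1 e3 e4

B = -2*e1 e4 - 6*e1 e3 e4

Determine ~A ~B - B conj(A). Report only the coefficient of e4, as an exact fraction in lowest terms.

first term: 23/2 - 9/2*e3 + 4*e4 + 24/5*e2 e4 + 12*e3 e4 - 8/5*e2 e3 e4
second term: 13/2 + 21/2*e3 - 4*e4 - 24/5*e2 e4 + 12*e3 e4 + 8/5*e2 e3 e4
Answer: 8


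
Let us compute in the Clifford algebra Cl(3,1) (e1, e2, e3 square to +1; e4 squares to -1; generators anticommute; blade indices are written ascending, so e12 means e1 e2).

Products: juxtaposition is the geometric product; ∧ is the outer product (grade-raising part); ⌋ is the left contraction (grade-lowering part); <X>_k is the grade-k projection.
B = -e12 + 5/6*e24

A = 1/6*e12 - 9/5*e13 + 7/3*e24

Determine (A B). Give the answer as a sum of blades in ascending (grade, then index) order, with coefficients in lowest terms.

step 1: 19/9 + 89/36*e14 + 9/5*e23 + 3/2*e1234
Answer: 19/9 + 89/36*e14 + 9/5*e23 + 3/2*e1234


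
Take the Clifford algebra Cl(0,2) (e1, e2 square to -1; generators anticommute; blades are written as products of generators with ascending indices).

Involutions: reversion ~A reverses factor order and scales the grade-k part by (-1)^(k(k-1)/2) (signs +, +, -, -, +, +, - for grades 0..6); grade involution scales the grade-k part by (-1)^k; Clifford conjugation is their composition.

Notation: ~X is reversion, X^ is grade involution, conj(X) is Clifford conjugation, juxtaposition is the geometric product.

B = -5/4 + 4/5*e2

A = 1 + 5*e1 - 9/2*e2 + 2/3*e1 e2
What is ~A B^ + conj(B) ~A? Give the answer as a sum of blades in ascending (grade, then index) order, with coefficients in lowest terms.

first term: -97/20 - 407/60*e1 + 193/40*e2 - 19/6*e1 e2
second term: -97/20 - 343/60*e1 + 193/40*e2 + 29/6*e1 e2
Answer: -97/10 - 25/2*e1 + 193/20*e2 + 5/3*e1 e2


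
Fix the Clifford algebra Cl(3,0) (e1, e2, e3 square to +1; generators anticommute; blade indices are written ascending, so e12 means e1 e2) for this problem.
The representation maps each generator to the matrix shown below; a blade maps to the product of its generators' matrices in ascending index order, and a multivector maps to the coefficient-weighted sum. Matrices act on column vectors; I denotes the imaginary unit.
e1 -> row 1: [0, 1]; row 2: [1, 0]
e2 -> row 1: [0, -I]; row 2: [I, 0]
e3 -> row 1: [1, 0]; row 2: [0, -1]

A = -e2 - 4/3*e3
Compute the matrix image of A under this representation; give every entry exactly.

M = (-1)*rho(e2) + (-4/3)*rho(e3), summed entrywise:
Answer: row 1: [-4/3, I]; row 2: [-I, 4/3]


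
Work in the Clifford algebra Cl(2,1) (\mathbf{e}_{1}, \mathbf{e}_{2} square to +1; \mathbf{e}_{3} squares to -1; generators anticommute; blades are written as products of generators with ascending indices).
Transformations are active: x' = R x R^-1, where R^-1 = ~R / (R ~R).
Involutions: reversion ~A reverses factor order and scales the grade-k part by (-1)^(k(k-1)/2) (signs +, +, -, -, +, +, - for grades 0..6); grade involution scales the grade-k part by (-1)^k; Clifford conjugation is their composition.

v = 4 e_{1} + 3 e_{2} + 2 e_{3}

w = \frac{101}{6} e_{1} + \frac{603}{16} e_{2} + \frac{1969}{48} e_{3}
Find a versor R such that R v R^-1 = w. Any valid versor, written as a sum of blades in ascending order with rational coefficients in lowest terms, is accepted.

A norm check does it: q(v) = q(w) = 21, hence R = v + w = \frac{125}{6} e_{1} + \frac{651}{16} e_{2} + \frac{2065}{48} e_{3} realises the map — parallel part kept, (v - w)/2 negated, v carried to w.
Answer: \frac{125}{6} e_{1} + \frac{651}{16} e_{2} + \frac{2065}{48} e_{3}


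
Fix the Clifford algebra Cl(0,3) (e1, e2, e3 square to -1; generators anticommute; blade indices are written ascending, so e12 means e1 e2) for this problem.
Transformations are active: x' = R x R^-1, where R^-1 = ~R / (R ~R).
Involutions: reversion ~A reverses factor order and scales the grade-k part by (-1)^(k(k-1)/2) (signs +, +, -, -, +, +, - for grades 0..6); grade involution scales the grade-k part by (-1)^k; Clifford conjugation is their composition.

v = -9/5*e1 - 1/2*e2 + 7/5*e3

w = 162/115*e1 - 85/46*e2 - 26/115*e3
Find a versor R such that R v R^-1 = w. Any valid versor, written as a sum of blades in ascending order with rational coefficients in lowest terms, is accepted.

Reasoning: v^2 = w^2 = -109/20 since conjugation preserves the quadratic form; R = v + w = -9/23*e1 - 54/23*e2 + 27/23*e3 is then valid when invertible, keeping its own part and reversing (v - w)/2.
Answer: -9/23*e1 - 54/23*e2 + 27/23*e3
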